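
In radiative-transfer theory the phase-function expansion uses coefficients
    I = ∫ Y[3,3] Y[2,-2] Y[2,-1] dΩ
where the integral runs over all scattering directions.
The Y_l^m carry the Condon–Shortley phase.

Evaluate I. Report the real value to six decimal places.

Σlᵢ=7 odd — θ-integrand is odd under cosθ→−cosθ; I=0

0.000000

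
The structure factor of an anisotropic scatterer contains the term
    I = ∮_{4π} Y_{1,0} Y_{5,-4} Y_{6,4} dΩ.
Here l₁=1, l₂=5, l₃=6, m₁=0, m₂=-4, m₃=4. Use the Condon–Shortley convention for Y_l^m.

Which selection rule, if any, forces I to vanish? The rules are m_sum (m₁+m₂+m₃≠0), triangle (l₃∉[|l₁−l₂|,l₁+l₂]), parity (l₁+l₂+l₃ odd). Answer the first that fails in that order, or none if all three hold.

m₁+m₂+m₃ = 0 − 4 + 4 = 0  ✓
triangle: |1−5|=4 ≤ l₃=6 ≤ 1+5=6  ✓
parity: l₁+l₂+l₃ = 12 is even  ✓

none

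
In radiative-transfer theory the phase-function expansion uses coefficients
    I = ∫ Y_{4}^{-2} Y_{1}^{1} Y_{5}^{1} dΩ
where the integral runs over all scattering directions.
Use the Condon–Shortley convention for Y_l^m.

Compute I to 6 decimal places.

-0.120286

m-sum 0 ✓  L=10 even ✓  3≤5≤5 ✓
Π(2lᵢ+1) = 9×3×11 = 297
triangle coeff Δ(4,1,5) = 1/495
Σ_t [0,0]: t=0:+1/576 = 1/576
(3j)²=5/99 [(4 1 5; 0 0 0)], sign=-1
Σ_t [0,0]: t=0:+1/2880 = 1/2880
(3j)²=2/165 [(4 1 5; -2 1 1)], sign=+1
⇒ 4πI² = 2/11
I = (-1)√(2/11/(4π)) = -0.12028562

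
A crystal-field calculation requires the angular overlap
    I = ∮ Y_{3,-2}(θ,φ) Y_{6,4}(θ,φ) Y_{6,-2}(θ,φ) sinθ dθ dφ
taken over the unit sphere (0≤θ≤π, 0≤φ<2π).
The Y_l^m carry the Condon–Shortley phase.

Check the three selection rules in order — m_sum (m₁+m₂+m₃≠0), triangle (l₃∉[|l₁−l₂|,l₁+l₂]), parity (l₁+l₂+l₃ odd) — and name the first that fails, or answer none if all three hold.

Σmᵢ = 0  ✓
l₃∈[|l₁−l₂|,l₁+l₂]=[3,9], have l₃=6  ✓
Σlᵢ = 15 ⇒ odd  ✗

parity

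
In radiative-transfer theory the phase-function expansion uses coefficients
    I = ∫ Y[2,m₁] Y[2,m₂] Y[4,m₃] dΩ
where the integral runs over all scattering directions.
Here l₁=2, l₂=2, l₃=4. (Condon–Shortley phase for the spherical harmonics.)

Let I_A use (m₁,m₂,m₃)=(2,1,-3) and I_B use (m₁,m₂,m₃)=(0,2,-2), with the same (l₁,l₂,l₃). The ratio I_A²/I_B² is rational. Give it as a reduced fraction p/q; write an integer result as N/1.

7/3

Shared (l₁,l₂,l₃)=(2,2,4): N and (l;000)² cancel in I_A²/I_B².
A: Δ = 0!·4!·4!/9! = 1/630; Racah Σ t=0..0: t=0:+1/144 = 1/144; ⇒ 3j(2 2 4; 2 1 -3)² = 1/18, sgn -1
B: Δ = 0!·4!·4!/9! = 1/630; Racah Σ t=0..0: t=0:+1/96 = 1/96; ⇒ 3j(2 2 4; 0 2 -2)² = 1/42, sgn +1
I_A²/I_B² = (1/18)/(1/42) = 7/3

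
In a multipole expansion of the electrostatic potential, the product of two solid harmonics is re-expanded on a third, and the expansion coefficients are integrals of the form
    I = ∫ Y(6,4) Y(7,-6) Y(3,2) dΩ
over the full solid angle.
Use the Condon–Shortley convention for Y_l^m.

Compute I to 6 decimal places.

0.183421

Rules hold: Σm=0, L=16 even, 1≤3≤13.
N = 13·15·7 = 1365
Δ = 10!·2!·4!/17! = 1/2042040
Racah Σ t=4..6: t=4:+1/207360 t=5:−1/57600 t=6:+1/207360 = -1/129600
⇒ 3j(6 7 3; 0 0 0)² = 168/12155, sgn +1
Racah Σ t=0..1: t=0:+1/43545600 t=1:−1/8709120 = -1/10886400
⇒ 3j(6 7 3; 4 -6 2)² = 8/357, sgn +1
4πI² = N·(3j₀)²·(3jₘ)² = 1344/3179
I = +1·√(0.422774/4π) = 0.18342116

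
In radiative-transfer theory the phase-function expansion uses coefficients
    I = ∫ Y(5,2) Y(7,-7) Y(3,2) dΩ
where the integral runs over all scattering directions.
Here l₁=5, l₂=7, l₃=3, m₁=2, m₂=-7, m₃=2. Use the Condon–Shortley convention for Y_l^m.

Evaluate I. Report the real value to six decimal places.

m-sum = 2 − 7 + 2 = -3 ≠ 0 ⇒ I = 0

0.000000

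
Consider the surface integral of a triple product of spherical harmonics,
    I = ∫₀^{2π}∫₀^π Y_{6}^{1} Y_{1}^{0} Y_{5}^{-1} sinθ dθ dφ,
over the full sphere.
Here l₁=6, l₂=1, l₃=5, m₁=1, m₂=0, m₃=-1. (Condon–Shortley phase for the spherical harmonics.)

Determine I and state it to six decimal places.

Rules hold: Σm=0, L=12 even, 5≤5≤7.
N = 13·3·11 = 429
Δ = 2!·10!·0!/13! = 1/858
Racah Σ t=1..1: t=1:−1/14400 = -1/14400
⇒ 3j(6 1 5; 0 0 0)² = 6/143, sgn +1
Racah Σ t=1..1: t=1:−1/17280 = -1/17280
⇒ 3j(6 1 5; 1 0 -1)² = 35/858, sgn -1
4πI² = N·(3j₀)²·(3jₘ)² = 105/143
I = -1·√(0.734266/4π) = -0.24172507

-0.241725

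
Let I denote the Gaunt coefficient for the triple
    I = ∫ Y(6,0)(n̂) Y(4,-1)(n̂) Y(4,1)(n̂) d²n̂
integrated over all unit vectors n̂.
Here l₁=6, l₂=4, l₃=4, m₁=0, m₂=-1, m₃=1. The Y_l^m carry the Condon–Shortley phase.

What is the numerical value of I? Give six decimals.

m-sum 0 ✓  L=14 even ✓  2≤4≤10 ✓
Π(2lᵢ+1) = 13×9×9 = 1053
triangle coeff Δ(6,4,4) = 1/1261260
Σ_t [2,4]: t=2:+1/4608 t=3:−1/1296 t=4:+1/4608 = -7/20736
(3j)²=20/1287 [(6 4 4; 0 0 0)], sign=-1
Σ_t [1,3]: t=1:−1/28800 t=2:+1/2304 t=3:−1/2592 = 7/518400
(3j)²=1/25740 [(6 4 4; 0 -1 1)], sign=-1
⇒ 4πI² = 1/1573
I = (+1)√(1/1573/(4π)) = 0.00711264

0.007113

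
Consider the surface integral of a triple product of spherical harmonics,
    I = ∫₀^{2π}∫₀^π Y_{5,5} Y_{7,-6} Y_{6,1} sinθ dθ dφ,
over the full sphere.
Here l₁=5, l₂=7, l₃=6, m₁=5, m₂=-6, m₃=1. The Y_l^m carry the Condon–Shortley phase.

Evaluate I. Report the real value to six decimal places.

m-sum 0 ✓  L=18 even ✓  2≤6≤12 ✓
Π(2lᵢ+1) = 11×15×13 = 2145
triangle coeff Δ(5,7,6) = 1/174594420
Σ_t [1,5]: t=1:−1/4147200 t=2:+1/207360 t=3:−1/82944 t=4:+1/207360 t=5:−1/4147200 = -1/345600
(3j)²=420/46189 [(5 7 6; 0 0 0)], sign=-1
Σ_t [0,0]: t=0:+1/87091200 = 1/87091200
(3j)²=10/969 [(5 7 6; 5 -6 1)], sign=-1
⇒ 4πI² = 21000/104329
I = (+1)√(21000/104329/(4π)) = 0.12656167

0.126562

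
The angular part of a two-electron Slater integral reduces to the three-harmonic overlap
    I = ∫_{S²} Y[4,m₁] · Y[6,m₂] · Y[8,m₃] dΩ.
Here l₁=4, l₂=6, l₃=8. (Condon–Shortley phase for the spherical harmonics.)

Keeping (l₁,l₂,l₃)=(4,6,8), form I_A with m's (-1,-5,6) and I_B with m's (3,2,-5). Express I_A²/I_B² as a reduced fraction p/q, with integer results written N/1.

l's match ⇒ only the (l;m) 3-j factors differ between A and B.
A: triangle coeff Δ(4,6,8) = 1/23279256; Σ_t [0,1]: t=0:+1/87091200 t=1:−1/174182400 = 1/174182400; (3j)²=55/7752 [(4 6 8; -1 -5 6)], sign=+1
B: triangle coeff Δ(4,6,8) = 1/23279256; Σ_t [0,1]: t=0:+1/19353600 t=1:−1/21772800 = 1/174182400; (3j)²=1/3876 [(4 6 8; 3 2 -5)], sign=-1
I_A²/I_B² = (55/7752)/(1/3876) = 55/2

55/2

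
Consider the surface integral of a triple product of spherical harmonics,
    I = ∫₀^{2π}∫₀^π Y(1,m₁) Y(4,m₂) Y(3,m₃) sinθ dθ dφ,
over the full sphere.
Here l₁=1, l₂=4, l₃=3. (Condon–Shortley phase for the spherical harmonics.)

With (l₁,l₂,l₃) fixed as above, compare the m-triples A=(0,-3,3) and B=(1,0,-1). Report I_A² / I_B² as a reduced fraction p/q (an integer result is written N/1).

7/6

l's match ⇒ only the (l;m) 3-j factors differ between A and B.
A: triangle coeff Δ(1,4,3) = 1/252; Σ_t [1,1]: t=1:−1/720 = -1/720; (3j)²=1/36 [(1 4 3; 0 -3 3)], sign=-1
B: triangle coeff Δ(1,4,3) = 1/252; Σ_t [0,0]: t=0:+1/96 = 1/96; (3j)²=1/42 [(1 4 3; 1 0 -1)], sign=+1
I_A²/I_B² = (1/36)/(1/42) = 7/6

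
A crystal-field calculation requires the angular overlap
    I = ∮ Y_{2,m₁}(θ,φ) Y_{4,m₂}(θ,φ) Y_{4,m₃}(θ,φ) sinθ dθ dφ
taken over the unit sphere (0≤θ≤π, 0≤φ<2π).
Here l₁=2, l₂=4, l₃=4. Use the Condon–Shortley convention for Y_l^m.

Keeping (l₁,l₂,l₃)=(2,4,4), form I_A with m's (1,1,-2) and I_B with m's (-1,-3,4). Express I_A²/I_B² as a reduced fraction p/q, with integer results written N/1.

Shared (l₁,l₂,l₃)=(2,4,4): N and (l;000)² cancel in I_A²/I_B².
A: Δ = 2!·2!·6!/11! = 1/13860; Racah Σ t=0..1: t=0:+1/240 t=1:−1/96 = -1/160; ⇒ 3j(2 4 4; 1 1 -2)² = 27/1540, sgn -1
B: Δ = 2!·2!·6!/11! = 1/13860; Racah Σ t=1..1: t=1:−1/1440 = -1/1440; ⇒ 3j(2 4 4; -1 -3 4)² = 7/165, sgn -1
I_A²/I_B² = (27/1540)/(7/165) = 81/196

81/196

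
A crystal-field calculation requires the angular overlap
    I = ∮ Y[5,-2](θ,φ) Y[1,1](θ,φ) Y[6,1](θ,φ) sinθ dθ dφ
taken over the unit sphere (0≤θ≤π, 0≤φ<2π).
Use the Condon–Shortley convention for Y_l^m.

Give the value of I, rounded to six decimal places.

-0.129207

Rules hold: Σm=0, L=12 even, 4≤6≤6.
N = 11·3·13 = 429
Δ = 0!·10!·2!/13! = 1/858
Racah Σ t=0..0: t=0:+1/14400 = 1/14400
⇒ 3j(5 1 6; 0 0 0)² = 6/143, sgn +1
Racah Σ t=0..0: t=0:+1/60480 = 1/60480
⇒ 3j(5 1 6; -2 1 1)² = 5/429, sgn -1
4πI² = N·(3j₀)²·(3jₘ)² = 30/143
I = -1·√(0.20979/4π) = -0.12920749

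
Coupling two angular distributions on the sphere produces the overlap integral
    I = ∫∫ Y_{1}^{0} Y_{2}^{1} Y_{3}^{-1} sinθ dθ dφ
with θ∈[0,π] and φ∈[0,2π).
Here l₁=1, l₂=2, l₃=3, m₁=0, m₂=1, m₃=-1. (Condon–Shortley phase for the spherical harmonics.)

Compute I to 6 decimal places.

m-sum 0 ✓  L=6 even ✓  1≤3≤3 ✓
Π(2lᵢ+1) = 3×5×7 = 105
triangle coeff Δ(1,2,3) = 1/105
Σ_t [0,0]: t=0:+1/4 = 1/4
(3j)²=3/35 [(1 2 3; 0 0 0)], sign=-1
Σ_t [0,0]: t=0:+1/6 = 1/6
(3j)²=8/105 [(1 2 3; 0 1 -1)], sign=+1
⇒ 4πI² = 24/35
I = (-1)√(24/35/(4π)) = -0.23359668

-0.233597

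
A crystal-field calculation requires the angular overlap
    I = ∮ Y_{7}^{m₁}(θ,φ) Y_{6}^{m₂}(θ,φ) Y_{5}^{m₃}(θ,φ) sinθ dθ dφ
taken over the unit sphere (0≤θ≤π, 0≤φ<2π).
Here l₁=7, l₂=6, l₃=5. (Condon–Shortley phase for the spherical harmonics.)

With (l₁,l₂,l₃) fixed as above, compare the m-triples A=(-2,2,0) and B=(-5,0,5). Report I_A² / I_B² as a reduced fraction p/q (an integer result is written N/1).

l's match ⇒ only the (l;m) 3-j factors differ between A and B.
A: triangle coeff Δ(7,6,5) = 1/174594420; Σ_t [4,8]: t=4:+1/1658880 t=5:−1/207360 t=6:+1/207360 t=7:−1/1451520 t=8:+1/116121600 = -1/12902400; (3j)²=27/1293292 [(7 6 5; -2 2 0)], sign=+1
B: triangle coeff Δ(7,6,5) = 1/174594420; Σ_t [6,6]: t=6:+1/24883200 = 1/24883200; (3j)²=70/4199 [(7 6 5; -5 0 5)], sign=+1
I_A²/I_B² = (27/1293292)/(70/4199) = 27/21560

27/21560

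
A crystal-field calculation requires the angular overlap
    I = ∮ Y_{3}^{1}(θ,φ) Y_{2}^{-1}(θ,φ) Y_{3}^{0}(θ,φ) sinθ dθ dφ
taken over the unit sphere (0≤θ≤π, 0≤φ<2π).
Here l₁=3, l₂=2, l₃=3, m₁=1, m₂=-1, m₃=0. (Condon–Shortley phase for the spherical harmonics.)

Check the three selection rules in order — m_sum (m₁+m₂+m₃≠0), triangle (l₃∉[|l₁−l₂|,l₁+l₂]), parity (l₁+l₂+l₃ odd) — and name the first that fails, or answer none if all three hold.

m₁+m₂+m₃ = 1 − 1 + 0 = 0  ✓
triangle: |3−2|=1 ≤ l₃=3 ≤ 3+2=5  ✓
parity: l₁+l₂+l₃ = 8 is even  ✓

none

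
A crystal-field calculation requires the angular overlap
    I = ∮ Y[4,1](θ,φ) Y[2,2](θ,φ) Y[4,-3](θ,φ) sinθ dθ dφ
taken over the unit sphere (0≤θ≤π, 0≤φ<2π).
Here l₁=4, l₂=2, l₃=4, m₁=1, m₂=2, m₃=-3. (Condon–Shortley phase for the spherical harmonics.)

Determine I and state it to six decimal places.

m-sum 0 ✓  L=10 even ✓  2≤4≤6 ✓
Π(2lᵢ+1) = 9×5×9 = 405
triangle coeff Δ(4,2,4) = 1/13860
Σ_t [0,2]: t=0:+1/192 t=1:−1/36 t=2:+1/192 = -5/288
(3j)²=20/693 [(4 2 4; 0 0 0)], sign=-1
Σ_t [2,2]: t=2:+1/480 = 1/480
(3j)²=3/110 [(4 2 4; 1 2 -3)], sign=-1
⇒ 4πI² = 270/847
I = (+1)√(270/847/(4π)) = 0.15927046

0.159270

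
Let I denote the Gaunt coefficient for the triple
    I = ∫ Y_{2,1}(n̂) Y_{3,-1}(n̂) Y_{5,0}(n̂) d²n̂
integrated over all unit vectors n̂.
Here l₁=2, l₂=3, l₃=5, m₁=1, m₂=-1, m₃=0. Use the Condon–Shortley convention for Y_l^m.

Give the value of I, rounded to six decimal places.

m-sum 0 ✓  L=10 even ✓  1≤5≤5 ✓
Π(2lᵢ+1) = 5×7×11 = 385
triangle coeff Δ(2,3,5) = 1/2310
Σ_t [0,0]: t=0:+1/144 = 1/144
(3j)²=10/231 [(2 3 5; 0 0 0)], sign=-1
Σ_t [0,0]: t=0:+1/288 = 1/288
(3j)²=5/231 [(2 3 5; 1 -1 0)], sign=-1
⇒ 4πI² = 250/693
I = (+1)√(250/693/(4π)) = 0.16943318

0.169433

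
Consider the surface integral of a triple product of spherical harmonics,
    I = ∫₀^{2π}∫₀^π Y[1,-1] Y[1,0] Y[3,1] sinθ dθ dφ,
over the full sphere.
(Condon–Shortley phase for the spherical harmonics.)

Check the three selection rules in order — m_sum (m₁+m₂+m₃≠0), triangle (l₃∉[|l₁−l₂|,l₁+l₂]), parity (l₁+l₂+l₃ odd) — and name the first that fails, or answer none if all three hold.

triangle

azimuthal sum: -1 + 0 + 1 = 0  ✓
0 ≤ 3 ≤ 2 (triangle on l)  ✗
L = 1 + 1 + 3 = 5 (odd)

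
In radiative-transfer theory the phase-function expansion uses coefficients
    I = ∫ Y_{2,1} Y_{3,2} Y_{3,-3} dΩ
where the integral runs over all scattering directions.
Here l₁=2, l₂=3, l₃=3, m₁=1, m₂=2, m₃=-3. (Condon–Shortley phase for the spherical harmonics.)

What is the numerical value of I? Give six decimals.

Checks pass: Σm=0; 8 even; l₃=3∈[1,5].
(2·2+1)(2·3+1)(2·3+1) = 245
Δ: 2! 2! 4! / 9! → 1/3780
sum: t=0:+1/24 t=1:−1/4 t=2:+1/24 = -1/6
3j²(2 3 3; 0 0 0) = Δ·Π!·Σ² = 4/105  (sign +1)
sum: t=1:−1/48 = -1/48
3j²(2 3 3; 1 2 -3) = Δ·Π!·Σ² = 5/84  (sign -1)
combine: 4πI² = 245·4/105·5/84 = 5/9
take √, sign -1: I = -0.21026104

-0.210261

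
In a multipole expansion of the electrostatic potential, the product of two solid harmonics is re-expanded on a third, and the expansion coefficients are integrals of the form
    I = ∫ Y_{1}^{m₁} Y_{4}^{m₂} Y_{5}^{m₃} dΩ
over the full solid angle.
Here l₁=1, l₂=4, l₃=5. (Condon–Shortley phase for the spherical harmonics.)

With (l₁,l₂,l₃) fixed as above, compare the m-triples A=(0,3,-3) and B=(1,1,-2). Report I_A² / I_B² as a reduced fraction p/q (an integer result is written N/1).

Same 1,4,5: normalisation and zero-m 3j drop out of the ratio.
A: Δ: 0! 2! 8! / 11! → 1/495; sum: t=0:+1/5040 = 1/5040; 3j²(1 4 5; 0 3 -3) = Δ·Π!·Σ² = 16/495  (sign +1)
B: Δ: 0! 2! 8! / 11! → 1/495; sum: t=0:+1/1440 = 1/1440; 3j²(1 4 5; 1 1 -2) = Δ·Π!·Σ² = 7/165  (sign -1)
I_A²/I_B² = (16/495)/(7/165) = 16/21

16/21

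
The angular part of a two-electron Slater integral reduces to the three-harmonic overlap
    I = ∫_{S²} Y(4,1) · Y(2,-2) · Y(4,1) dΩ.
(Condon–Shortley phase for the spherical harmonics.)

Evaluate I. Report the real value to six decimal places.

Checks pass: Σm=0; 10 even; l₃=4∈[2,6].
(2·4+1)(2·2+1)(2·4+1) = 405
Δ: 2! 6! 2! / 11! → 1/13860
sum: t=0:+1/192 t=1:−1/36 t=2:+1/192 = -5/288
3j²(4 2 4; 0 0 0) = Δ·Π!·Σ² = 20/693  (sign -1)
sum: t=0:+1/144 = 1/144
3j²(4 2 4; 1 -2 1) = Δ·Π!·Σ² = 10/231  (sign -1)
combine: 4πI² = 405·20/693·10/231 = 3000/5929
take √, sign +1: I = 0.20066192

0.200662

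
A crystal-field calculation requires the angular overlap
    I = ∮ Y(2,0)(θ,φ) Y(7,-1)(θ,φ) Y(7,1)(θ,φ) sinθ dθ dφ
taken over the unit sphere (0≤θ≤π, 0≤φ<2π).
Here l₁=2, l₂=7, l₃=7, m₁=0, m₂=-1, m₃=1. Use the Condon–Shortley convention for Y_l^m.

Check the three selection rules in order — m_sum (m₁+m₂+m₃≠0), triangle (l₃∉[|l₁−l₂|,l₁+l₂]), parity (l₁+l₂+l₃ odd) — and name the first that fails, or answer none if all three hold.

Σmᵢ = 0  ✓
l₃∈[|l₁−l₂|,l₁+l₂]=[5,9], have l₃=7  ✓
Σlᵢ = 16 ⇒ even  ✓

none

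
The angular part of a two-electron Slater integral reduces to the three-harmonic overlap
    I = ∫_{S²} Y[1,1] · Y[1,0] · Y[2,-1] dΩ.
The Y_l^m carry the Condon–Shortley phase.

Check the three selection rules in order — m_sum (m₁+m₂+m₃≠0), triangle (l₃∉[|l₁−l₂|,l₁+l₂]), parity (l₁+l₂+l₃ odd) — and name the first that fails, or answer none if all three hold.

m₁+m₂+m₃ = 1 + 0 − 1 = 0  ✓
triangle: |1−1|=0 ≤ l₃=2 ≤ 1+1=2  ✓
parity: l₁+l₂+l₃ = 4 is even  ✓

none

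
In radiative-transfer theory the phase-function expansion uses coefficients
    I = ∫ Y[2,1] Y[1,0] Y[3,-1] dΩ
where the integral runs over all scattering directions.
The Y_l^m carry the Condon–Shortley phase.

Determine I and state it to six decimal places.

-0.233597

m-sum 0 ✓  L=6 even ✓  1≤3≤3 ✓
Π(2lᵢ+1) = 5×3×7 = 105
triangle coeff Δ(2,1,3) = 1/105
Σ_t [0,0]: t=0:+1/4 = 1/4
(3j)²=3/35 [(2 1 3; 0 0 0)], sign=-1
Σ_t [0,0]: t=0:+1/6 = 1/6
(3j)²=8/105 [(2 1 3; 1 0 -1)], sign=+1
⇒ 4πI² = 24/35
I = (-1)√(24/35/(4π)) = -0.23359668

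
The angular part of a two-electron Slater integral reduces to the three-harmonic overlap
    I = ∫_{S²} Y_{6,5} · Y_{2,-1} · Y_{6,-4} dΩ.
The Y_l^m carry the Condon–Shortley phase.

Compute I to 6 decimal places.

Checks pass: Σm=0; 14 even; l₃=6∈[4,8].
(2·6+1)(2·2+1)(2·6+1) = 845
Δ: 2! 10! 2! / 15! → 1/90090
sum: t=0:+1/69120 t=1:−1/14400 t=2:+1/69120 = -7/172800
3j²(6 2 6; 0 0 0) = Δ·Π!·Σ² = 14/715  (sign -1)
sum: t=0:+1/725760 t=1:−1/7257600 = 1/806400
3j²(6 2 6; 5 -1 -4) = Δ·Π!·Σ² = 27/910  (sign +1)
combine: 4πI² = 845·14/715·27/910 = 27/55
take √, sign -1: I = -0.19764945

-0.197649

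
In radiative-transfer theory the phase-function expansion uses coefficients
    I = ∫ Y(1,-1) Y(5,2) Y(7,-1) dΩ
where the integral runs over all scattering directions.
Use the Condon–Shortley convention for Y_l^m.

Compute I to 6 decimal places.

0.000000

triangle: need 4≤l₃≤6, have 7; I=0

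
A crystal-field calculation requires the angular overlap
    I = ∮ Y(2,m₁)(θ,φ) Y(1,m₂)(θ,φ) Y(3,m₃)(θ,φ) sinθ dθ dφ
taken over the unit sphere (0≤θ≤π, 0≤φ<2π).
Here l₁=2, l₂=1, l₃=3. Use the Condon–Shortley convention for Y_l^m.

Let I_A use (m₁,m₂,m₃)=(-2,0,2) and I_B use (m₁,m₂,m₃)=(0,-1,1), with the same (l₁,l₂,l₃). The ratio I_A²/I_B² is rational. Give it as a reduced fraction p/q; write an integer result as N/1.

5/6

Same 2,1,3: normalisation and zero-m 3j drop out of the ratio.
A: Δ: 0! 4! 2! / 7! → 1/105; sum: t=0:+1/24 = 1/24; 3j²(2 1 3; -2 0 2) = Δ·Π!·Σ² = 1/21  (sign -1)
B: Δ: 0! 4! 2! / 7! → 1/105; sum: t=0:+1/8 = 1/8; 3j²(2 1 3; 0 -1 1) = Δ·Π!·Σ² = 2/35  (sign +1)
I_A²/I_B² = (1/21)/(2/35) = 5/6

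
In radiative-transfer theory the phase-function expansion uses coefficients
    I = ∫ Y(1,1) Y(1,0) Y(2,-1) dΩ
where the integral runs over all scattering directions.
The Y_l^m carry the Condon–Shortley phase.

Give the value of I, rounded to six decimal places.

Checks pass: Σm=0; 4 even; l₃=2∈[0,2].
(2·1+1)(2·1+1)(2·2+1) = 45
Δ: 0! 2! 2! / 5! → 1/30
sum: t=0:+1/1 = 1/1
3j²(1 1 2; 0 0 0) = Δ·Π!·Σ² = 2/15  (sign +1)
sum: t=0:+1/2 = 1/2
3j²(1 1 2; 1 0 -1) = Δ·Π!·Σ² = 1/10  (sign -1)
combine: 4πI² = 45·2/15·1/10 = 3/5
take √, sign -1: I = -0.21850969

-0.218510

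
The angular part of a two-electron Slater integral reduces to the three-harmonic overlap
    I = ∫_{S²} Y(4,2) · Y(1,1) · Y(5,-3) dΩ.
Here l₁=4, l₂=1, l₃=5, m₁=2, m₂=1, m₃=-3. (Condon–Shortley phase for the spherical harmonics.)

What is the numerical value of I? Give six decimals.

m-sum 0 ✓  L=10 even ✓  3≤5≤5 ✓
Π(2lᵢ+1) = 9×3×11 = 297
triangle coeff Δ(4,1,5) = 1/495
Σ_t [0,0]: t=0:+1/576 = 1/576
(3j)²=5/99 [(4 1 5; 0 0 0)], sign=-1
Σ_t [0,0]: t=0:+1/2880 = 1/2880
(3j)²=28/495 [(4 1 5; 2 1 -3)], sign=+1
⇒ 4πI² = 28/33
I = (-1)√(28/33/(4π)) = -0.25984664

-0.259847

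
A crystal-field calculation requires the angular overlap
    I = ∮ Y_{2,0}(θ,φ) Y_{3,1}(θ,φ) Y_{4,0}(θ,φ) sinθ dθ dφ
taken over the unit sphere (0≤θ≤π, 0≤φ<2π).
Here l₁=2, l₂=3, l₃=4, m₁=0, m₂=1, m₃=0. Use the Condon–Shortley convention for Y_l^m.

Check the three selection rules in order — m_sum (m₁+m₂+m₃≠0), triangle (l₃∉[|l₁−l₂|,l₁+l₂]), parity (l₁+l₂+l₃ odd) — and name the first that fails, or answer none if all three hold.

Σmᵢ = 1  ✗
l₃∈[|l₁−l₂|,l₁+l₂]=[1,5], have l₃=4
Σlᵢ = 9 ⇒ odd

m_sum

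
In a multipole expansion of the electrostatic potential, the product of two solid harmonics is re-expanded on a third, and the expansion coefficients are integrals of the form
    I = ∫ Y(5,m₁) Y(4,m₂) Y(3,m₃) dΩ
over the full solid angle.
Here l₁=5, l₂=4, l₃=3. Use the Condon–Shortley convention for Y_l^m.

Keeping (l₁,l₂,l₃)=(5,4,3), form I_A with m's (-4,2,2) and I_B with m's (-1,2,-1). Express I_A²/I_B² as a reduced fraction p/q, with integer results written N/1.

3360/1849

Same 5,4,3: normalisation and zero-m 3j drop out of the ratio.
A: Δ: 6! 4! 2! / 13! → 1/180180; sum: t=5:−1/2880 t=6:+1/8640 = -1/4320; 3j²(5 4 3; -4 2 2) = Δ·Π!·Σ² = 8/429  (sign +1)
B: Δ: 6! 4! 2! / 13! → 1/180180; sum: t=4:+1/384 t=5:−1/720 t=6:+1/34560 = 43/34560; 3j²(5 4 3; -1 2 -1) = Δ·Π!·Σ² = 1849/180180  (sign +1)
I_A²/I_B² = (8/429)/(1849/180180) = 3360/1849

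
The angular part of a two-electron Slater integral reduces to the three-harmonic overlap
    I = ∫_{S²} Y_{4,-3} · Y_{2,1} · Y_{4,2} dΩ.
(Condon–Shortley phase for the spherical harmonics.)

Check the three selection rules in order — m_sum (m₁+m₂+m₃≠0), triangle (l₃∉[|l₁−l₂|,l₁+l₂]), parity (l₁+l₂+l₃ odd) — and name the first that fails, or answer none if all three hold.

none

Σmᵢ = 0  ✓
l₃∈[|l₁−l₂|,l₁+l₂]=[2,6], have l₃=4  ✓
Σlᵢ = 10 ⇒ even  ✓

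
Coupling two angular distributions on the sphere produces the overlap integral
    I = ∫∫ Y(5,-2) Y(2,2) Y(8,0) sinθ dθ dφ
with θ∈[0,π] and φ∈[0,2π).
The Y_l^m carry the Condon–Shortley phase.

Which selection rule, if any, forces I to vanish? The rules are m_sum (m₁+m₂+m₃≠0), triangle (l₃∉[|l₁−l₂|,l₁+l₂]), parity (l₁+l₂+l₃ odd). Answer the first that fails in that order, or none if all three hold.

triangle

Σmᵢ = 0  ✓
l₃∈[|l₁−l₂|,l₁+l₂]=[3,7], have l₃=8  ✗
Σlᵢ = 15 ⇒ odd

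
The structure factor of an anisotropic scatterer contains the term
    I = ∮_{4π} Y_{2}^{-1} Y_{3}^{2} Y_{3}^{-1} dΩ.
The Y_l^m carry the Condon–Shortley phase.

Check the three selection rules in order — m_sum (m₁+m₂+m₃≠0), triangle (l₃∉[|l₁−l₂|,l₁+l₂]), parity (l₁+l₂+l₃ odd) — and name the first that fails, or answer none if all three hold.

azimuthal sum: -1 + 2 − 1 = 0  ✓
1 ≤ 3 ≤ 5 (triangle on l)  ✓
L = 2 + 3 + 3 = 8 (even)  ✓

none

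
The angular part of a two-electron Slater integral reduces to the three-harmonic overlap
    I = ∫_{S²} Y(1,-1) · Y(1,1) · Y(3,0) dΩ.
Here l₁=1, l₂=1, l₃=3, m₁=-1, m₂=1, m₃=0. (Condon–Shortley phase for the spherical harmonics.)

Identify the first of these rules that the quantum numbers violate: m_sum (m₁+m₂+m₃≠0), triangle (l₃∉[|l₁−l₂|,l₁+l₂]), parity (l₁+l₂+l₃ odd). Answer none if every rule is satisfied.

azimuthal sum: -1 + 1 + 0 = 0  ✓
0 ≤ 3 ≤ 2 (triangle on l)  ✗
L = 1 + 1 + 3 = 5 (odd)

triangle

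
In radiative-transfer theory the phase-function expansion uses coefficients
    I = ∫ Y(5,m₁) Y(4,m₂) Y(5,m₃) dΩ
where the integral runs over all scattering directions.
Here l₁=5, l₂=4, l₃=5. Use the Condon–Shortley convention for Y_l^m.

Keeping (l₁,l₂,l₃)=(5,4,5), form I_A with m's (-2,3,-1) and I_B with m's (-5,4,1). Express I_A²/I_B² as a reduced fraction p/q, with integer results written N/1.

l's match ⇒ only the (l;m) 3-j factors differ between A and B.
A: triangle coeff Δ(5,4,5) = 1/3153150; Σ_t [3,4]: t=3:−1/6912 t=4:+1/5184 = 1/20736; (3j)²=5/2574 [(5 4 5; -2 3 -1)], sign=+1
B: triangle coeff Δ(5,4,5) = 1/3153150; Σ_t [4,4]: t=4:+1/414720 = 1/414720; (3j)²=2/429 [(5 4 5; -5 4 1)], sign=+1
I_A²/I_B² = (5/2574)/(2/429) = 5/12

5/12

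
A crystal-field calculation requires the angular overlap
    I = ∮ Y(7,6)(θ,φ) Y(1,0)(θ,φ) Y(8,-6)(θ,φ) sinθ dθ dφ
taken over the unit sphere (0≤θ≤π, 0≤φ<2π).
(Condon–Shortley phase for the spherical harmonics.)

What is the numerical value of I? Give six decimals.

Rules hold: Σm=0, L=16 even, 6≤8≤8.
N = 15·3·17 = 765
Δ = 0!·14!·2!/17! = 1/2040
Racah Σ t=0..0: t=0:+1/25401600 = 1/25401600
⇒ 3j(7 1 8; 0 0 0)² = 8/255, sgn +1
Racah Σ t=0..0: t=0:+1/6227020800 = 1/6227020800
⇒ 3j(7 1 8; 6 0 -6)² = 7/510, sgn +1
4πI² = N·(3j₀)²·(3jₘ)² = 28/85
I = +1·√(0.329412/4π) = 0.16190663

0.161907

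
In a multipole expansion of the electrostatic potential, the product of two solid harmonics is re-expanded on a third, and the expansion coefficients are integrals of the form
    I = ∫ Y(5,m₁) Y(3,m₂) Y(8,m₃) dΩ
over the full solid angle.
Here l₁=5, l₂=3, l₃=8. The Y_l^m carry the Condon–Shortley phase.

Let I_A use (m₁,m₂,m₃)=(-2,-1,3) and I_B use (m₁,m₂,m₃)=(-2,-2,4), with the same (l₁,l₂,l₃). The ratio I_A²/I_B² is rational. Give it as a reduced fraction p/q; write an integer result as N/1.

25/24

l's match ⇒ only the (l;m) 3-j factors differ between A and B.
A: triangle coeff Δ(5,3,8) = 1/136136; Σ_t [0,0]: t=0:+1/1451520 = 1/1451520; (3j)²=75/3094 [(5 3 8; -2 -1 3)], sign=-1
B: triangle coeff Δ(5,3,8) = 1/136136; Σ_t [0,0]: t=0:+1/3628800 = 1/3628800; (3j)²=36/1547 [(5 3 8; -2 -2 4)], sign=+1
I_A²/I_B² = (75/3094)/(36/1547) = 25/24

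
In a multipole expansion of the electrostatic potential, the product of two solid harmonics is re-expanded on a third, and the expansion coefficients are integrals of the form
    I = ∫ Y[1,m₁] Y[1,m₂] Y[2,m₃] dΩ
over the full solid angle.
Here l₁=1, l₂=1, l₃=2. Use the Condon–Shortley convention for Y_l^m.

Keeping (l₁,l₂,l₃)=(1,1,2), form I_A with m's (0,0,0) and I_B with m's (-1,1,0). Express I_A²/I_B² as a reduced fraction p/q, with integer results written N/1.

Shared (l₁,l₂,l₃)=(1,1,2): N and (l;000)² cancel in I_A²/I_B².
A: Δ = 0!·2!·2!/5! = 1/30; Racah Σ t=0..0: t=0:+1/1 = 1/1; ⇒ 3j(1 1 2; 0 0 0)² = 2/15, sgn +1
B: Δ = 0!·2!·2!/5! = 1/30; Racah Σ t=0..0: t=0:+1/4 = 1/4; ⇒ 3j(1 1 2; -1 1 0)² = 1/30, sgn +1
I_A²/I_B² = (2/15)/(1/30) = 4/1

4/1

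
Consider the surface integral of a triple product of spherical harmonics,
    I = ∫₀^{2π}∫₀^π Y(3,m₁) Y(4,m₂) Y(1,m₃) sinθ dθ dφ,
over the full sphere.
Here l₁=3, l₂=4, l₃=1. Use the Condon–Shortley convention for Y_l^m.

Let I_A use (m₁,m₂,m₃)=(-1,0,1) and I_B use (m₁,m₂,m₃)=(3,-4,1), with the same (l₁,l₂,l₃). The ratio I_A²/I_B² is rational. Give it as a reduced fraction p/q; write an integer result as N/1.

Shared (l₁,l₂,l₃)=(3,4,1): N and (l;000)² cancel in I_A²/I_B².
A: Δ = 6!·0!·2!/9! = 1/252; Racah Σ t=4..4: t=4:+1/96 = 1/96; ⇒ 3j(3 4 1; -1 0 1)² = 1/42, sgn +1
B: Δ = 6!·0!·2!/9! = 1/252; Racah Σ t=0..0: t=0:+1/1440 = 1/1440; ⇒ 3j(3 4 1; 3 -4 1)² = 1/9, sgn +1
I_A²/I_B² = (1/42)/(1/9) = 3/14

3/14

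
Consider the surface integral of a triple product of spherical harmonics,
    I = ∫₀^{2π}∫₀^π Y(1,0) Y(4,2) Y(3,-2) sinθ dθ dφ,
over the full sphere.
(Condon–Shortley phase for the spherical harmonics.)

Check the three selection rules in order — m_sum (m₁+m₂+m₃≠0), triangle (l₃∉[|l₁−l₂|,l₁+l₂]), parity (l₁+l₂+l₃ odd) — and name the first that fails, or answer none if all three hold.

azimuthal sum: 0 + 2 − 2 = 0  ✓
3 ≤ 3 ≤ 5 (triangle on l)  ✓
L = 1 + 4 + 3 = 8 (even)  ✓

none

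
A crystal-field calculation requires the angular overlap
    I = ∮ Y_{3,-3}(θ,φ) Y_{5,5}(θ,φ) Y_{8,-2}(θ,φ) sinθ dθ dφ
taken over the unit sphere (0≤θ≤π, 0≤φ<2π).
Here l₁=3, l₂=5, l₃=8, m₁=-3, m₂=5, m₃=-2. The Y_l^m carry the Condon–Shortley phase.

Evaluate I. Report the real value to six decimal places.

Rules hold: Σm=0, L=16 even, 2≤8≤8.
N = 7·11·17 = 1309
Δ = 0!·6!·10!/17! = 1/136136
Racah Σ t=0..0: t=0:+1/518400 = 1/518400
⇒ 3j(3 5 8; 0 0 0)² = 56/2431, sgn +1
Racah Σ t=0..0: t=0:+1/2612736000 = 1/2612736000
⇒ 3j(3 5 8; -3 5 -2)² = 1/136136, sgn +1
4πI² = N·(3j₀)²·(3jₘ)² = 7/31603
I = +1·√(0.000221498/4π) = 0.00419836

0.004198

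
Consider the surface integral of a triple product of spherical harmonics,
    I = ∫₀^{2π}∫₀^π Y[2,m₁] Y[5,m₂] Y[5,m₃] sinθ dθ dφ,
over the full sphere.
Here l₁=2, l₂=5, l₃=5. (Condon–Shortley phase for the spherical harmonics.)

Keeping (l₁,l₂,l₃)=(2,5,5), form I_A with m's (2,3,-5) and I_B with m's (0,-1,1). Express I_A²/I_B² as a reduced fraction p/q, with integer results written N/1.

Same 2,5,5: normalisation and zero-m 3j drop out of the ratio.
A: Δ: 2! 2! 8! / 13! → 1/38610; sum: t=0:+1/161280 = 1/161280; 3j²(2 5 5; 2 3 -5) = Δ·Π!·Σ² = 1/143  (sign +1)
B: Δ: 2! 2! 8! / 13! → 1/38610; sum: t=0:+1/2304 t=1:−1/720 t=2:+1/5760 = -1/1280; 3j²(2 5 5; 0 -1 1) = Δ·Π!·Σ² = 27/1430  (sign -1)
I_A²/I_B² = (1/143)/(27/1430) = 10/27

10/27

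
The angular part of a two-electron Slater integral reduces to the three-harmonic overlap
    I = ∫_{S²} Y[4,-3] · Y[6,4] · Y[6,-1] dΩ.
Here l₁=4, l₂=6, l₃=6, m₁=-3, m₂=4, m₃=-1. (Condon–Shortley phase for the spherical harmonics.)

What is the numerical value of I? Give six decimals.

Checks pass: Σm=0; 16 even; l₃=6∈[2,10].
(2·4+1)(2·6+1)(2·6+1) = 1521
Δ: 4! 4! 8! / 17! → 1/15315300
sum: t=0:+1/829440 t=1:−1/25920 t=2:+1/9216 t=3:−1/25920 t=4:+1/829440 = 7/207360
3j²(4 6 6; 0 0 0) = Δ·Π!·Σ² = 28/2431  (sign +1)
sum: t=3:−1/725760 t=4:+1/207360 = 1/290304
3j²(4 6 6; -3 4 -1) = Δ·Π!·Σ² = 125/7293  (sign -1)
combine: 4πI² = 1521·28/2431·125/7293 = 10500/34969
take √, sign -1: I = -0.15457815

-0.154578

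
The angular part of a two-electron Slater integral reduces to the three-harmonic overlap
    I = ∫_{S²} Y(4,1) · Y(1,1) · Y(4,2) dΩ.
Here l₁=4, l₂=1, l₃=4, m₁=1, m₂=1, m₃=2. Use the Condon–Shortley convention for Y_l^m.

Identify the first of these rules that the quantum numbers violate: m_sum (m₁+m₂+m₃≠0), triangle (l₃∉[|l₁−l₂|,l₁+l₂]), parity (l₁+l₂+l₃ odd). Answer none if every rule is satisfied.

m₁+m₂+m₃ = 1 + 1 + 2 = 4  ✗
triangle: |4−1|=3 ≤ l₃=4 ≤ 4+1=5
parity: l₁+l₂+l₃ = 9 is odd

m_sum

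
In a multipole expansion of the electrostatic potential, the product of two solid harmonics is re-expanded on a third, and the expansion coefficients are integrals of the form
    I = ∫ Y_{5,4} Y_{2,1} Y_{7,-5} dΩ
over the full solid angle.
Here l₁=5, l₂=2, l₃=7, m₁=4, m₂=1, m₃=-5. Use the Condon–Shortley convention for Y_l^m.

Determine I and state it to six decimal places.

-0.237707

m-sum 0 ✓  L=14 even ✓  3≤7≤7 ✓
Π(2lᵢ+1) = 11×5×15 = 825
triangle coeff Δ(5,2,7) = 1/15015
Σ_t [0,0]: t=0:+1/57600 = 1/57600
(3j)²=21/715 [(5 2 7; 0 0 0)], sign=-1
Σ_t [0,0]: t=0:+1/2177280 = 1/2177280
(3j)²=8/273 [(5 2 7; 4 1 -5)], sign=+1
⇒ 4πI² = 120/169
I = (-1)√(120/169/(4π)) = -0.23770720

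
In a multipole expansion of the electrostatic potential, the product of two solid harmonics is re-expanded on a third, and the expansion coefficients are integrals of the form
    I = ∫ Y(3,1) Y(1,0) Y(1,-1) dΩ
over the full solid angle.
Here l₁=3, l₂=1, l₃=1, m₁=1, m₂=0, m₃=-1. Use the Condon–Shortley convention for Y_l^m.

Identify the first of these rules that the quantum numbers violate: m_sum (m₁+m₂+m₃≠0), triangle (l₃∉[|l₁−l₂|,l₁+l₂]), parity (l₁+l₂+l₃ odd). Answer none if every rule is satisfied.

azimuthal sum: 1 + 0 − 1 = 0  ✓
2 ≤ 1 ≤ 4 (triangle on l)  ✗
L = 3 + 1 + 1 = 5 (odd)

triangle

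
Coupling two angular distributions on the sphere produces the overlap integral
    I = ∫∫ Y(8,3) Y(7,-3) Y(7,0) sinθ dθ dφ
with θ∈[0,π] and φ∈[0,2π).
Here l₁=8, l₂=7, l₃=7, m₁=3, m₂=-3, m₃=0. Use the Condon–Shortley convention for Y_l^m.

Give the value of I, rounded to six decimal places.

Rules hold: Σm=0, L=22 even, 1≤7≤15.
N = 17·15·15 = 3825
Δ = 8!·8!·6!/23! = 1/22086194130
Racah Σ t=1..7: t=1:−1/18289152000 t=2:+1/248832000 t=3:−1/24883200 t=4:+1/11943936 t=5:−1/24883200 t=6:+1/248832000 t=7:−1/18289152000 = 11/975421440
⇒ 3j(8 7 7; 0 0 0)² = 1750/289731, sgn -1
Racah Σ t=0..4: t=0:+1/1393459200 t=1:−1/104509440 t=2:+1/49766400 t=3:−1/124416000 t=4:+1/2090188800 = 11/2985984000
⇒ 3j(8 7 7; 3 -3 0)² = 3773/579462, sgn -1
4πI² = N·(3j₀)²·(3jₘ)² = 82534375/548653937
I = +1·√(0.150431/4π) = 0.10941157

0.109412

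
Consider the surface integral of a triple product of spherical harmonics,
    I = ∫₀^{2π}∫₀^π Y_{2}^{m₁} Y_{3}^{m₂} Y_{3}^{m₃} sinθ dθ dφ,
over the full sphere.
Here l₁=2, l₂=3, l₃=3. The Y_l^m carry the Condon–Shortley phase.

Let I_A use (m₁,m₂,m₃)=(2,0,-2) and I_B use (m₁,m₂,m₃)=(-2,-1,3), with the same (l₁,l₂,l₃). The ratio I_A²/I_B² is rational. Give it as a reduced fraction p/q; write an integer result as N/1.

Same 2,3,3: normalisation and zero-m 3j drop out of the ratio.
A: Δ: 2! 2! 4! / 9! → 1/3780; sum: t=0:+1/24 = 1/24; 3j²(2 3 3; 2 0 -2) = Δ·Π!·Σ² = 1/21  (sign -1)
B: Δ: 2! 2! 4! / 9! → 1/3780; sum: t=2:+1/96 = 1/96; 3j²(2 3 3; -2 -1 3) = Δ·Π!·Σ² = 1/42  (sign +1)
I_A²/I_B² = (1/21)/(1/42) = 2/1

2/1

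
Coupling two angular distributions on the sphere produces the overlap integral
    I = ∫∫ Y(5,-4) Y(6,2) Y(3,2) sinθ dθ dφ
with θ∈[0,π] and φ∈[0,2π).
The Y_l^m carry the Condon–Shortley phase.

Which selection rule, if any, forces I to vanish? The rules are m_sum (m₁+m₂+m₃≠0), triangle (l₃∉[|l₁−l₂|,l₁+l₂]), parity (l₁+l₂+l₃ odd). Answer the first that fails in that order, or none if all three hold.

azimuthal sum: -4 + 2 + 2 = 0  ✓
1 ≤ 3 ≤ 11 (triangle on l)  ✓
L = 5 + 6 + 3 = 14 (even)  ✓

none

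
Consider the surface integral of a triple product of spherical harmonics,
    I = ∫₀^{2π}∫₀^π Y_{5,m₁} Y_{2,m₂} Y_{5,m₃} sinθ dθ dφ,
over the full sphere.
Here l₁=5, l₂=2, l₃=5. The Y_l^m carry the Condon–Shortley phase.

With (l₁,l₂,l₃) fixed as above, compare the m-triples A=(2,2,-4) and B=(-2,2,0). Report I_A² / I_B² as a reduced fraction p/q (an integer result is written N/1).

18/35

l's match ⇒ only the (l;m) 3-j factors differ between A and B.
A: triangle coeff Δ(5,2,5) = 1/38610; Σ_t [2,2]: t=2:+1/20160 = 1/20160; (3j)²=12/715 [(5 2 5; 2 2 -4)], sign=-1
B: triangle coeff Δ(5,2,5) = 1/38610; Σ_t [2,2]: t=2:+1/2880 = 1/2880; (3j)²=14/429 [(5 2 5; -2 2 0)], sign=-1
I_A²/I_B² = (12/715)/(14/429) = 18/35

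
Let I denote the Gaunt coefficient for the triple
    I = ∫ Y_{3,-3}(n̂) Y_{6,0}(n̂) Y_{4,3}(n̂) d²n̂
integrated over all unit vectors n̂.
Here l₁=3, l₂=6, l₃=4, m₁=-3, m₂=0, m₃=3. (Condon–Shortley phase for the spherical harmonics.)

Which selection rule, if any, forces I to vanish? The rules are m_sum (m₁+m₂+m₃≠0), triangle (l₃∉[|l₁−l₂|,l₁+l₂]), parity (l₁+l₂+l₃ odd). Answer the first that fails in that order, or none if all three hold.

parity

Σmᵢ = 0  ✓
l₃∈[|l₁−l₂|,l₁+l₂]=[3,9], have l₃=4  ✓
Σlᵢ = 13 ⇒ odd  ✗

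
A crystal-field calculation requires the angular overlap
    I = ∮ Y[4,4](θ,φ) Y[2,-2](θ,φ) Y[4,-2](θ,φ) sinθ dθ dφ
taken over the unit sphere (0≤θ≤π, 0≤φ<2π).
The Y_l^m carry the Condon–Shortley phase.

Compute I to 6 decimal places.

Checks pass: Σm=0; 10 even; l₃=4∈[2,6].
(2·4+1)(2·2+1)(2·4+1) = 405
Δ: 2! 6! 2! / 11! → 1/13860
sum: t=0:+1/192 t=1:−1/36 t=2:+1/192 = -5/288
3j²(4 2 4; 0 0 0) = Δ·Π!·Σ² = 20/693  (sign -1)
sum: t=0:+1/2880 = 1/2880
3j²(4 2 4; 4 -2 -2) = Δ·Π!·Σ² = 2/165  (sign +1)
combine: 4πI² = 405·20/693·2/165 = 120/847
take √, sign -1: I = -0.10618031

-0.106180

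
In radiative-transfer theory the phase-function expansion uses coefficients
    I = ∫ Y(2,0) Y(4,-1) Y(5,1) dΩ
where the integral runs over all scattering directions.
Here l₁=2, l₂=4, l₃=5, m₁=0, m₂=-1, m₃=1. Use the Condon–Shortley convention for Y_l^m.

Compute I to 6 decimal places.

0.000000

Σlᵢ=11 odd — θ-integrand is odd under cosθ→−cosθ; I=0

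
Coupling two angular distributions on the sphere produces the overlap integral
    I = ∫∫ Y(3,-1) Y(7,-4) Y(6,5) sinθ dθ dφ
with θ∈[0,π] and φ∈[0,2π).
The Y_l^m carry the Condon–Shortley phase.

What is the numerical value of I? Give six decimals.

m-sum 0 ✓  L=16 even ✓  4≤6≤10 ✓
Π(2lᵢ+1) = 7×15×13 = 1365
triangle coeff Δ(3,7,6) = 1/2042040
Σ_t [1,3]: t=1:−1/207360 t=2:+1/57600 t=3:−1/207360 = 1/129600
(3j)²=168/12155 [(3 7 6; 0 0 0)], sign=+1
Σ_t [2,3]: t=2:+1/2903040 t=3:−1/21772800 = 13/43545600
(3j)²=143/7140 [(3 7 6; -1 -4 5)], sign=-1
⇒ 4πI² = 546/1445
I = (-1)√(546/1445/(4π)) = -0.17340334

-0.173403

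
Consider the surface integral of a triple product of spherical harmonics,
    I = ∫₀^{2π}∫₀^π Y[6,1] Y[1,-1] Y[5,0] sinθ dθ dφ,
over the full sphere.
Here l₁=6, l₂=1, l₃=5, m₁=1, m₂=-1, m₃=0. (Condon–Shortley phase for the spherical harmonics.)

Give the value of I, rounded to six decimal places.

-0.187239

Checks pass: Σm=0; 12 even; l₃=5∈[5,7].
(2·6+1)(2·1+1)(2·5+1) = 429
Δ: 2! 10! 0! / 13! → 1/858
sum: t=1:−1/14400 = -1/14400
3j²(6 1 5; 0 0 0) = Δ·Π!·Σ² = 6/143  (sign +1)
sum: t=0:+1/28800 = 1/28800
3j²(6 1 5; 1 -1 0) = Δ·Π!·Σ² = 7/286  (sign -1)
combine: 4πI² = 429·6/143·7/286 = 63/143
take √, sign -1: I = -0.18723944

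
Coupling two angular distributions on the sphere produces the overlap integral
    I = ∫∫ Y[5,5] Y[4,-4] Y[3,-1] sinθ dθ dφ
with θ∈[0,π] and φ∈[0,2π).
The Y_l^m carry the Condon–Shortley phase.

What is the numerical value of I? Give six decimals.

0.189625

Rules hold: Σm=0, L=12 even, 1≤3≤9.
N = 11·9·7 = 693
Δ = 6!·4!·2!/13! = 1/180180
Racah Σ t=2..4: t=2:+1/576 t=3:−1/144 t=4:+1/576 = -1/288
⇒ 3j(5 4 3; 0 0 0)² = 20/1001, sgn +1
Racah Σ t=0..0: t=0:+1/34560 = 1/34560
⇒ 3j(5 4 3; 5 -4 -1)² = 14/429, sgn +1
4πI² = N·(3j₀)²·(3jₘ)² = 840/1859
I = +1·√(0.451856/4π) = 0.18962475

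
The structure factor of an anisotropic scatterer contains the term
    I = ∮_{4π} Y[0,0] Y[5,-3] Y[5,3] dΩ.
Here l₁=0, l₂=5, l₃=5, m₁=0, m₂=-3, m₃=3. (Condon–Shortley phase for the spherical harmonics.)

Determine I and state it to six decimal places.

-0.282095

Rules hold: Σm=0, L=10 even, 5≤5≤5.
N = 1·11·11 = 121
Δ = 0!·0!·10!/11! = 1/11
Racah Σ t=0..0: t=0:+1/14400 = 1/14400
⇒ 3j(0 5 5; 0 0 0)² = 1/11, sgn -1
Racah Σ t=0..0: t=0:+1/80640 = 1/80640
⇒ 3j(0 5 5; 0 -3 3)² = 1/11, sgn +1
4πI² = N·(3j₀)²·(3jₘ)² = 1/1
I = -1·√(1/4π) = -0.28209479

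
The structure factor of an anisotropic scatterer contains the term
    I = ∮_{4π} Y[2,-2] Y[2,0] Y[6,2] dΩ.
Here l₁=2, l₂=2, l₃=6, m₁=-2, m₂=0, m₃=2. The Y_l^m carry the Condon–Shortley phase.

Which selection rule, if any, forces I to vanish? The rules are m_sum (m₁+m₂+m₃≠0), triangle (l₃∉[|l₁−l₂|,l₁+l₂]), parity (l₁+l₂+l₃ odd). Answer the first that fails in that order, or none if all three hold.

triangle

azimuthal sum: -2 + 0 + 2 = 0  ✓
0 ≤ 6 ≤ 4 (triangle on l)  ✗
L = 2 + 2 + 6 = 10 (even)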